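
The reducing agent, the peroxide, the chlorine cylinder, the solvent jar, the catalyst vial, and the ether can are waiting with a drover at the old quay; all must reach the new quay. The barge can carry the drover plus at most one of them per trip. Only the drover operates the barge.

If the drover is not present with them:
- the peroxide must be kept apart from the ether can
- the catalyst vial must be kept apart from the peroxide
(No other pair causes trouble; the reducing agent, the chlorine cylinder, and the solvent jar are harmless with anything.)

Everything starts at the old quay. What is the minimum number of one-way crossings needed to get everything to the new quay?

Counting alone: the drover can take at most 1 across per trip to the new quay, so moving all 6 needs at least 6 loaded trips out, with a return between consecutive ones — at least 11 crossings.
The safety rule pushes this higher. Following every safe sequence of crossings, the most of the 6 that can be at the new quay as the barge arrives there on crossing 11 is 5 — never all 6.
So no plan with fewer than 13 crossings exists, and this one achieves 13:
1. Drover goes to the new quay with the peroxide.  [the old quay: the catalyst vial, the chlorine cylinder, the ether can, the reducing agent, the solvent jar | the new quay: the peroxide]
2. Drover goes back to the old quay alone.  [the old quay: the catalyst vial, the chlorine cylinder, the ether can, the reducing agent, the solvent jar | the new quay: the peroxide]
3. Drover goes to the new quay with the reducing agent.  [the old quay: the catalyst vial, the chlorine cylinder, the ether can, the solvent jar | the new quay: the peroxide, the reducing agent]
4. Drover goes back to the old quay alone.  [the old quay: the catalyst vial, the chlorine cylinder, the ether can, the solvent jar | the new quay: the peroxide, the reducing agent]
5. Drover goes to the new quay with the chlorine cylinder.  [the old quay: the catalyst vial, the ether can, the solvent jar | the new quay: the chlorine cylinder, the peroxide, the reducing agent]
6. Drover goes back to the old quay alone.  [the old quay: the catalyst vial, the ether can, the solvent jar | the new quay: the chlorine cylinder, the peroxide, the reducing agent]
7. Drover goes to the new quay with the solvent jar.  [the old quay: the catalyst vial, the ether can | the new quay: the chlorine cylinder, the peroxide, the reducing agent, the solvent jar]
8. Drover goes back to the old quay alone.  [the old quay: the catalyst vial, the ether can | the new quay: the chlorine cylinder, the peroxide, the reducing agent, the solvent jar]
9. Drover goes to the new quay with the catalyst vial.  [the old quay: the ether can | the new quay: the catalyst vial, the chlorine cylinder, the peroxide, the reducing agent, the solvent jar]
10. Drover goes back to the old quay with the peroxide.  [the old quay: the ether can, the peroxide | the new quay: the catalyst vial, the chlorine cylinder, the reducing agent, the solvent jar]
11. Drover goes to the new quay with the ether can.  [the old quay: the peroxide | the new quay: the catalyst vial, the chlorine cylinder, the ether can, the reducing agent, the solvent jar]
12. Drover goes back to the old quay alone.  [the old quay: the peroxide | the new quay: the catalyst vial, the chlorine cylinder, the ether can, the reducing agent, the solvent jar]
13. Drover goes to the new quay with the peroxide.  [the old quay: — | the new quay: the catalyst vial, the chlorine cylinder, the ether can, the peroxide, the reducing agent, the solvent jar]

13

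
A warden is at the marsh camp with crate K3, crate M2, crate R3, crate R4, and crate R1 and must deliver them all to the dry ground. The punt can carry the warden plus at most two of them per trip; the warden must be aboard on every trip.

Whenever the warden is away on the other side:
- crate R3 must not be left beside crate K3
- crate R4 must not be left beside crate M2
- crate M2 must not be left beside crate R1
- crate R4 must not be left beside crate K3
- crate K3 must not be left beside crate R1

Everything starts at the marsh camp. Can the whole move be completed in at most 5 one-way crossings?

No

Counting alone: the warden can take at most 2 across per trip to the dry ground, so moving all 5 needs at least 3 loaded trips out, with a return between consecutive ones — at least 5 crossings.
The safety rule pushes this higher. Following every safe sequence of crossings, the most of the 5 that can be at the dry ground as the punt arrives there on crossing 5 is 4 — never all 5.
So the move cannot be finished within 5 crossings. (The shortest complete plan takes 7:)
1. Warden goes to the dry ground with crate K3 and crate M2.
2. Warden goes back to the marsh camp alone.
3. Warden goes to the dry ground with crate R3.
4. Warden goes back to the marsh camp with crate K3.
5. Warden goes to the dry ground with crate R1 and crate R4.
6. Warden goes back to the marsh camp with crate M2.
7. Warden goes to the dry ground with crate K3 and crate M2.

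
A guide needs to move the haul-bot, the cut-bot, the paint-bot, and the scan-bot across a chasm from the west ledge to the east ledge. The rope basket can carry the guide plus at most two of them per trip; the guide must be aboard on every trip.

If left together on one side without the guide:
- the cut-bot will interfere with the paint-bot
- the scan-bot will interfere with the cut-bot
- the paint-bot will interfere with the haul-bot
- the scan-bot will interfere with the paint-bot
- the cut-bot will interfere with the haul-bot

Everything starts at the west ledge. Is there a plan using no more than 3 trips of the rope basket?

No

Counting alone: the guide can take at most 2 across per trip to the east ledge, so moving all 4 needs at least 2 loaded trips out, with a return between consecutive ones — at least 3 crossings.
The safety rule pushes this higher. Following every safe sequence of crossings, the most of the 4 that can be at the east ledge as the rope basket arrives there on crossing 3 is 3 — never all 4.
So the move cannot be finished within 3 crossings. (The shortest complete plan takes 5:)
1. Guide goes to the east ledge with the cut-bot and the paint-bot.
2. Guide goes back to the west ledge with the cut-bot.
3. Guide goes to the east ledge with the haul-bot and the scan-bot.
4. Guide goes back to the west ledge with the paint-bot.
5. Guide goes to the east ledge with the cut-bot and the paint-bot.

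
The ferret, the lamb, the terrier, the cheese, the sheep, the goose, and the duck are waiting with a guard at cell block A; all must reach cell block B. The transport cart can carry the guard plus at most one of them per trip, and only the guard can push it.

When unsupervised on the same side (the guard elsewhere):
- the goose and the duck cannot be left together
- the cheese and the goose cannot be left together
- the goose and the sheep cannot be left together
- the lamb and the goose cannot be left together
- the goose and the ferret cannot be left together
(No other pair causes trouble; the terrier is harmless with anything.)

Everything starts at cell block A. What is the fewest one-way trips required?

impossible

Following every safe sequence of crossings from the start, the most of the 7 that can be at cell block B as the transport cart arrives there on crossings 1, 3, 5 is 1, 2, 3 respectively; the best ever achieved is 3 of 7.
From crossing 7 on, no configuration arises that was not already reachable earlier: only 26 distinct safe configurations (who is on which side, and where the transport cart is) can ever be reached, none of them has everyone across, and every continuation just revisits them. So no valid plan exists.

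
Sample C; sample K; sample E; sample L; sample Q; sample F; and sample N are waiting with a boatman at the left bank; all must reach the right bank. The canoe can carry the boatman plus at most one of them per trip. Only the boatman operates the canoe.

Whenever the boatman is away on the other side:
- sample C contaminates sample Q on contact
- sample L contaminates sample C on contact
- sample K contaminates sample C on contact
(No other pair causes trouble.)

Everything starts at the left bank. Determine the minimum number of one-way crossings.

impossible

Following every safe sequence of crossings from the start, the most of the 7 that can be at the right bank as the canoe arrives there on crossings 1, 3, 5, 7, 9 is 1, 2, 3, 4, 5 respectively; the best ever achieved is 5 of 7.
From crossing 11 on, no configuration arises that was not already reachable earlier: only 72 distinct safe configurations (who is on which side, and where the canoe is) can ever be reached, none of them has everyone across, and every continuation just revisits them. So no valid plan exists.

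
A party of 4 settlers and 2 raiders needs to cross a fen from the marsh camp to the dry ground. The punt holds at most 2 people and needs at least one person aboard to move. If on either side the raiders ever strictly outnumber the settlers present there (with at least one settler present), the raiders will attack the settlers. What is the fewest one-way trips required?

9

Counting alone: each trip to the dry ground takes at most 2 across and each return brings at least 1 back, so after t trips out (and t−1 returns) at most 2t − (t−1) of the 6 are across; that first reaches 6 at t = 5, so at least 9 crossings are needed.
The plan below uses exactly 9 crossings, so it is optimal:
1. 2 raiders → the dry ground.  (the marsh camp: 4S 0R; the dry ground: 0S 2R)
2. 1 raider ← the marsh camp.  (the marsh camp: 4S 1R; the dry ground: 0S 1R)
3. 2 settlers → the dry ground.  (the marsh camp: 2S 1R; the dry ground: 2S 1R)
4. 1 raider ← the marsh camp.  (the marsh camp: 2S 2R; the dry ground: 2S 0R)
5. 2 raiders → the dry ground.  (the marsh camp: 2S 0R; the dry ground: 2S 2R)
6. 1 raider ← the marsh camp.  (the marsh camp: 2S 1R; the dry ground: 2S 1R)
7. 1 settler and 1 raider → the dry ground.  (the marsh camp: 1S 0R; the dry ground: 3S 2R)
8. 1 raider ← the marsh camp.  (the marsh camp: 1S 1R; the dry ground: 3S 1R)
9. 1 settler and 1 raider → the dry ground.  (the marsh camp: 0S 0R; the dry ground: 4S 2R)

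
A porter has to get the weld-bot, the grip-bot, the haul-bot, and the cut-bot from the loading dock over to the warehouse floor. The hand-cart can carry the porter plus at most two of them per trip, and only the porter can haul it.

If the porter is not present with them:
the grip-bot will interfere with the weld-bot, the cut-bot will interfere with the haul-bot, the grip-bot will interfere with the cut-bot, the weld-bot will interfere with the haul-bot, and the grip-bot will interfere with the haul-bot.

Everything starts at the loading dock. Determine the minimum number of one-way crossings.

5

Counting alone: the porter can take at most 2 across per trip to the warehouse floor, so moving all 4 needs at least 2 loaded trips out, with a return between consecutive ones — at least 3 crossings.
The safety rule pushes this higher. Following every safe sequence of crossings, the most of the 4 that can be at the warehouse floor as the hand-cart arrives there on crossing 3 is 3 — never all 4.
So no plan with fewer than 5 crossings exists, and this one achieves 5:
1. Porter goes to the warehouse floor with the grip-bot and the haul-bot.  [the loading dock: the cut-bot, the weld-bot | the warehouse floor: the grip-bot, the haul-bot]
2. Porter goes back to the loading dock with the grip-bot.  [the loading dock: the cut-bot, the grip-bot, the weld-bot | the warehouse floor: the haul-bot]
3. Porter goes to the warehouse floor with the cut-bot and the weld-bot.  [the loading dock: the grip-bot | the warehouse floor: the cut-bot, the haul-bot, the weld-bot]
4. Porter goes back to the loading dock with the haul-bot.  [the loading dock: the grip-bot, the haul-bot | the warehouse floor: the cut-bot, the weld-bot]
5. Porter goes to the warehouse floor with the grip-bot and the haul-bot.  [the loading dock: — | the warehouse floor: the cut-bot, the grip-bot, the haul-bot, the weld-bot]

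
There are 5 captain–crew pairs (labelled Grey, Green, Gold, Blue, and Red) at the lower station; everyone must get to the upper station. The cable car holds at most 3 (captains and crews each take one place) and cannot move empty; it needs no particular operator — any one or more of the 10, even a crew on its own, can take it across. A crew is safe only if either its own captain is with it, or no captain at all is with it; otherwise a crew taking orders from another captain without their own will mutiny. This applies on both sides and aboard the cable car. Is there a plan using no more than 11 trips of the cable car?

Yes — this plan uses 11 crossings (≤ 11):
1. captain Grey and crew Grey cross → the upper station.
2. captain Grey crosses ← the lower station.
3. crew Blue, crew Gold, and crew Green cross → the upper station.
4. crew Grey crosses ← the lower station.
5. captain Blue, captain Gold, and captain Green cross → the upper station.
6. captain Green and crew Green cross ← the lower station.
7. captain Green, captain Grey, and captain Red cross → the upper station.
8. crew Gold crosses ← the lower station.
9. crew Green and crew Grey cross → the upper station.
10. crew Grey crosses ← the lower station.
11. crew Gold, crew Grey, and crew Red cross → the upper station.

Yes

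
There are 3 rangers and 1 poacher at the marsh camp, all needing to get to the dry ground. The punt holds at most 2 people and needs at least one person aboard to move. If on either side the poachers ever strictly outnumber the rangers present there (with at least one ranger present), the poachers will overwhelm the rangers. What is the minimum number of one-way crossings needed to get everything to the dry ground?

Counting alone: each trip to the dry ground takes at most 2 across and each return brings at least 1 back, so after t trips out (and t−1 returns) at most 2t − (t−1) of the 4 are across; that first reaches 4 at t = 3, so at least 5 crossings are needed.
The plan below uses exactly 5 crossings, so it is optimal:
1. 1 ranger and 1 poacher → the dry ground.  (the marsh camp: 2R 0P; the dry ground: 1R 1P)
2. 1 poacher ← the marsh camp.  (the marsh camp: 2R 1P; the dry ground: 1R 0P)
3. 1 ranger and 1 poacher → the dry ground.  (the marsh camp: 1R 0P; the dry ground: 2R 1P)
4. 1 poacher ← the marsh camp.  (the marsh camp: 1R 1P; the dry ground: 2R 0P)
5. 1 ranger and 1 poacher → the dry ground.  (the marsh camp: 0R 0P; the dry ground: 3R 1P)

5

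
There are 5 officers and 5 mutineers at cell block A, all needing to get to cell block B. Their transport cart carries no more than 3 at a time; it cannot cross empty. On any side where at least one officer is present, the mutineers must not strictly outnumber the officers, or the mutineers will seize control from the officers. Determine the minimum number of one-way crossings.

Counting alone: each trip to cell block B takes at most 3 across and each return brings at least 1 back, so after t trips out (and t−1 returns) at most 3t − (t−1) of the 10 are across; that first reaches 10 at t = 5, so at least 9 crossings are needed.
The safety rule pushes this higher. Following every safe sequence of crossings, the most of the 10 that can be at cell block B as the transport cart arrives there on crossing 9 is 9 — never all 10.
So no plan with fewer than 11 crossings exists, and this one achieves 11:
1. 2 mutineers → cell block B.  (cell block A: 5O 3M; cell block B: 0O 2M)
2. 1 mutineer ← cell block A.  (cell block A: 5O 4M; cell block B: 0O 1M)
3. 3 mutineers → cell block B.  (cell block A: 5O 1M; cell block B: 0O 4M)
4. 1 mutineer ← cell block A.  (cell block A: 5O 2M; cell block B: 0O 3M)
5. 3 officers → cell block B.  (cell block A: 2O 2M; cell block B: 3O 3M)
6. 1 officer and 1 mutineer ← cell block A.  (cell block A: 3O 3M; cell block B: 2O 2M)
7. 3 officers → cell block B.  (cell block A: 0O 3M; cell block B: 5O 2M)
8. 1 mutineer ← cell block A.  (cell block A: 0O 4M; cell block B: 5O 1M)
9. 2 mutineers → cell block B.  (cell block A: 0O 2M; cell block B: 5O 3M)
10. 1 mutineer ← cell block A.  (cell block A: 0O 3M; cell block B: 5O 2M)
11. 3 mutineers → cell block B.  (cell block A: 0O 0M; cell block B: 5O 5M)

11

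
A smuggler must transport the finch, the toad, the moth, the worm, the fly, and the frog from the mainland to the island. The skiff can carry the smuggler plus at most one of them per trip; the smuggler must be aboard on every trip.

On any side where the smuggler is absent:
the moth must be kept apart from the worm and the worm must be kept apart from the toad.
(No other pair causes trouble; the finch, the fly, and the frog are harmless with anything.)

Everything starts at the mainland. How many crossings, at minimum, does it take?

13

Counting alone: the smuggler can take at most 1 across per trip to the island, so moving all 6 needs at least 6 loaded trips out, with a return between consecutive ones — at least 11 crossings.
The safety rule pushes this higher. Following every safe sequence of crossings, the most of the 6 that can be at the island as the skiff arrives there on crossing 11 is 5 — never all 6.
So no plan with fewer than 13 crossings exists, and this one achieves 13:
1. Smuggler goes to the island with the worm.
2. Smuggler goes back to the mainland alone.
3. Smuggler goes to the island with the finch.
4. Smuggler goes back to the mainland alone.
5. Smuggler goes to the island with the toad.
6. Smuggler goes back to the mainland with the worm.
7. Smuggler goes to the island with the moth.
8. Smuggler goes back to the mainland alone.
9. Smuggler goes to the island with the fly.
10. Smuggler goes back to the mainland alone.
11. Smuggler goes to the island with the frog.
12. Smuggler goes back to the mainland alone.
13. Smuggler goes to the island with the worm.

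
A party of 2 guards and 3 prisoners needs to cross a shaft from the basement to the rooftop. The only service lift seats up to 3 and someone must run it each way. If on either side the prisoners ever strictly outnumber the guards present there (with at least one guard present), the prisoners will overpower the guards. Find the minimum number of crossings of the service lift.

The prisoners already outnumber the guards at the basement before anyone moves, so the starting position itself is disallowed.

impossible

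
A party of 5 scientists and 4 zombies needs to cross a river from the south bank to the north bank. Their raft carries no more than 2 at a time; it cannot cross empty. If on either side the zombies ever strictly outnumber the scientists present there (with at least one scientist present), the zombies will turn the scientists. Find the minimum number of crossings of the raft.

Counting alone: each trip to the north bank takes at most 2 across and each return brings at least 1 back, so after t trips out (and t−1 returns) at most 2t − (t−1) of the 9 are across; that first reaches 9 at t = 8, so at least 15 crossings are needed.
The plan below uses exactly 15 crossings, so it is optimal:
1. 2 zombies → the north bank.  (the south bank: 5S 2Z; the north bank: 0S 2Z)
2. 1 zombie ← the south bank.  (the south bank: 5S 3Z; the north bank: 0S 1Z)
3. 2 zombies → the north bank.  (the south bank: 5S 1Z; the north bank: 0S 3Z)
4. 1 zombie ← the south bank.  (the south bank: 5S 2Z; the north bank: 0S 2Z)
5. 2 scientists → the north bank.  (the south bank: 3S 2Z; the north bank: 2S 2Z)
6. 1 zombie ← the south bank.  (the south bank: 3S 3Z; the north bank: 2S 1Z)
7. 1 scientist and 1 zombie → the north bank.  (the south bank: 2S 2Z; the north bank: 3S 2Z)
8. 1 scientist ← the south bank.  (the south bank: 3S 2Z; the north bank: 2S 2Z)
9. 1 scientist and 1 zombie → the north bank.  (the south bank: 2S 1Z; the north bank: 3S 3Z)
10. 1 zombie ← the south bank.  (the south bank: 2S 2Z; the north bank: 3S 2Z)
11. 1 scientist and 1 zombie → the north bank.  (the south bank: 1S 1Z; the north bank: 4S 3Z)
12. 1 scientist ← the south bank.  (the south bank: 2S 1Z; the north bank: 3S 3Z)
13. 1 scientist and 1 zombie → the north bank.  (the south bank: 1S 0Z; the north bank: 4S 4Z)
14. 1 zombie ← the south bank.  (the south bank: 1S 1Z; the north bank: 4S 3Z)
15. 1 scientist and 1 zombie → the north bank.  (the south bank: 0S 0Z; the north bank: 5S 4Z)

15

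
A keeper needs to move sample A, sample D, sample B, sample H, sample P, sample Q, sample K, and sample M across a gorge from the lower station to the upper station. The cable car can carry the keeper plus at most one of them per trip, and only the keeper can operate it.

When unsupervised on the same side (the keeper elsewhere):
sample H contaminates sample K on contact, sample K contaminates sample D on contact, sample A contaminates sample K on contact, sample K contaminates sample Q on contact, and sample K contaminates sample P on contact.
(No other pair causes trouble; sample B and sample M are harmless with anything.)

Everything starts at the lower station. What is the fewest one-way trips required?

Following every safe sequence of crossings from the start, the most of the 8 that can be at the upper station as the cable car arrives there on crossings 1, 3, 5, 7 is 1, 2, 3, 4 respectively; the best ever achieved is 4 of 8.
From crossing 9 on, no configuration arises that was not already reachable earlier: only 52 distinct safe configurations (who is on which side, and where the cable car is) can ever be reached, none of them has everyone across, and every continuation just revisits them. So no valid plan exists.

impossible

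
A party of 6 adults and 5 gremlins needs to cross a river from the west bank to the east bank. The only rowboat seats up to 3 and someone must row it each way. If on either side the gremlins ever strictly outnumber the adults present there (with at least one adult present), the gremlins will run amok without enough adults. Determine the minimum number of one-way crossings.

9

Counting alone: each trip to the east bank takes at most 3 across and each return brings at least 1 back, so after t trips out (and t−1 returns) at most 3t − (t−1) of the 11 are across; that first reaches 11 at t = 5, so at least 9 crossings are needed.
The plan below uses exactly 9 crossings, so it is optimal:
1. 3 gremlins → the east bank.  (the west bank: 6A 2G; the east bank: 0A 3G)
2. 1 gremlin ← the west bank.  (the west bank: 6A 3G; the east bank: 0A 2G)
3. 3 adults → the east bank.  (the west bank: 3A 3G; the east bank: 3A 2G)
4. 1 adult ← the west bank.  (the west bank: 4A 3G; the east bank: 2A 2G)
5. 2 adults and 1 gremlin → the east bank.  (the west bank: 2A 2G; the east bank: 4A 3G)
6. 1 adult ← the west bank.  (the west bank: 3A 2G; the east bank: 3A 3G)
7. 2 adults and 1 gremlin → the east bank.  (the west bank: 1A 1G; the east bank: 5A 4G)
8. 1 adult ← the west bank.  (the west bank: 2A 1G; the east bank: 4A 4G)
9. 2 adults and 1 gremlin → the east bank.  (the west bank: 0A 0G; the east bank: 6A 5G)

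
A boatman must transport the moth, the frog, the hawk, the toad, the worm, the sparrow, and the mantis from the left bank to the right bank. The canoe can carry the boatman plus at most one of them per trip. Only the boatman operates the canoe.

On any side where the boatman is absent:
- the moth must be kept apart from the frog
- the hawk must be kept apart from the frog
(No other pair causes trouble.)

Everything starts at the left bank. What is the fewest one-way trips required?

15

Counting alone: the boatman can take at most 1 across per trip to the right bank, so moving all 7 needs at least 7 loaded trips out, with a return between consecutive ones — at least 13 crossings.
The safety rule pushes this higher. Following every safe sequence of crossings, the most of the 7 that can be at the right bank as the canoe arrives there on crossing 13 is 6 — never all 7.
So no plan with fewer than 15 crossings exists, and this one achieves 15:
1. Boatman goes to the right bank with the frog.  [the left bank: the hawk, the mantis, the moth, the sparrow, the toad, the worm | the right bank: the frog]
2. Boatman goes back to the left bank alone.  [the left bank: the hawk, the mantis, the moth, the sparrow, the toad, the worm | the right bank: the frog]
3. Boatman goes to the right bank with the moth.  [the left bank: the hawk, the mantis, the sparrow, the toad, the worm | the right bank: the frog, the moth]
4. Boatman goes back to the left bank with the frog.  [the left bank: the frog, the hawk, the mantis, the sparrow, the toad, the worm | the right bank: the moth]
5. Boatman goes to the right bank with the hawk.  [the left bank: the frog, the mantis, the sparrow, the toad, the worm | the right bank: the hawk, the moth]
6. Boatman goes back to the left bank alone.  [the left bank: the frog, the mantis, the sparrow, the toad, the worm | the right bank: the hawk, the moth]
7. Boatman goes to the right bank with the toad.  [the left bank: the frog, the mantis, the sparrow, the worm | the right bank: the hawk, the moth, the toad]
8. Boatman goes back to the left bank alone.  [the left bank: the frog, the mantis, the sparrow, the worm | the right bank: the hawk, the moth, the toad]
9. Boatman goes to the right bank with the worm.  [the left bank: the frog, the mantis, the sparrow | the right bank: the hawk, the moth, the toad, the worm]
10. Boatman goes back to the left bank alone.  [the left bank: the frog, the mantis, the sparrow | the right bank: the hawk, the moth, the toad, the worm]
11. Boatman goes to the right bank with the sparrow.  [the left bank: the frog, the mantis | the right bank: the hawk, the moth, the sparrow, the toad, the worm]
12. Boatman goes back to the left bank alone.  [the left bank: the frog, the mantis | the right bank: the hawk, the moth, the sparrow, the toad, the worm]
13. Boatman goes to the right bank with the mantis.  [the left bank: the frog | the right bank: the hawk, the mantis, the moth, the sparrow, the toad, the worm]
14. Boatman goes back to the left bank alone.  [the left bank: the frog | the right bank: the hawk, the mantis, the moth, the sparrow, the toad, the worm]
15. Boatman goes to the right bank with the frog.  [the left bank: — | the right bank: the frog, the hawk, the mantis, the moth, the sparrow, the toad, the worm]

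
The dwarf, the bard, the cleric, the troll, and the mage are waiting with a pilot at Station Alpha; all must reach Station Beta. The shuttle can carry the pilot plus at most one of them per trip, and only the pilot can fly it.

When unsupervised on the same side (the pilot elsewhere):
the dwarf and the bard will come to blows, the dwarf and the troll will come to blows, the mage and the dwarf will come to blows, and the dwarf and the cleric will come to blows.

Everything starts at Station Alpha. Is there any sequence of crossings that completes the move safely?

Following every safe sequence of crossings from the start, the most of the 5 that can be at Station Beta as the shuttle arrives there on crossings 1, 3 is 1, 2 respectively; the best ever achieved is 2 of 5.
From crossing 5 on, no configuration arises that was not already reachable earlier: only 11 distinct safe configurations (who is on which side, and where the shuttle is) can ever be reached, none of them has everyone across, and every continuation just revisits them. So no valid plan exists.

No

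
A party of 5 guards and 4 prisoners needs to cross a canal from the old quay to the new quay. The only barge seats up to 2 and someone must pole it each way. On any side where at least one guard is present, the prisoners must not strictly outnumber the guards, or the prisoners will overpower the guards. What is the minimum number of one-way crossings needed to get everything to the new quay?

15

Counting alone: each trip to the new quay takes at most 2 across and each return brings at least 1 back, so after t trips out (and t−1 returns) at most 2t − (t−1) of the 9 are across; that first reaches 9 at t = 8, so at least 15 crossings are needed.
The plan below uses exactly 15 crossings, so it is optimal:
1. 2 prisoners → the new quay.  (the old quay: 5G 2P; the new quay: 0G 2P)
2. 1 prisoner ← the old quay.  (the old quay: 5G 3P; the new quay: 0G 1P)
3. 2 prisoners → the new quay.  (the old quay: 5G 1P; the new quay: 0G 3P)
4. 1 prisoner ← the old quay.  (the old quay: 5G 2P; the new quay: 0G 2P)
5. 2 guards → the new quay.  (the old quay: 3G 2P; the new quay: 2G 2P)
6. 1 prisoner ← the old quay.  (the old quay: 3G 3P; the new quay: 2G 1P)
7. 1 guard and 1 prisoner → the new quay.  (the old quay: 2G 2P; the new quay: 3G 2P)
8. 1 guard ← the old quay.  (the old quay: 3G 2P; the new quay: 2G 2P)
9. 1 guard and 1 prisoner → the new quay.  (the old quay: 2G 1P; the new quay: 3G 3P)
10. 1 prisoner ← the old quay.  (the old quay: 2G 2P; the new quay: 3G 2P)
11. 1 guard and 1 prisoner → the new quay.  (the old quay: 1G 1P; the new quay: 4G 3P)
12. 1 guard ← the old quay.  (the old quay: 2G 1P; the new quay: 3G 3P)
13. 1 guard and 1 prisoner → the new quay.  (the old quay: 1G 0P; the new quay: 4G 4P)
14. 1 prisoner ← the old quay.  (the old quay: 1G 1P; the new quay: 4G 3P)
15. 1 guard and 1 prisoner → the new quay.  (the old quay: 0G 0P; the new quay: 5G 4P)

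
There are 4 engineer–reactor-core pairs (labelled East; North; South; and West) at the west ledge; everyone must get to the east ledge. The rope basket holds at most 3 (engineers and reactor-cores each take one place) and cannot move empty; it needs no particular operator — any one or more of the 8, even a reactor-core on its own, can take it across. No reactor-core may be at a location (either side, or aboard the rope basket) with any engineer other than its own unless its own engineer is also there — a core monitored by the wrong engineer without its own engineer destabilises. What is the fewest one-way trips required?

9

Counting alone: each trip to the east ledge takes at most 3 across and each return brings at least 1 back, so after t trips out (and t−1 returns) at most 3t − (t−1) of the 8 are across; that first reaches 8 at t = 4, so at least 7 crossings are needed.
The safety rule pushes this higher. Following every safe sequence of crossings, the most of the 8 that can be at the east ledge as the rope basket arrives there on crossing 7 is 7 — never all 8.
So no plan with fewer than 9 crossings exists, and this one achieves 9:
1. engineer East and reactor-core East cross → the east ledge.
2. engineer East crosses ← the west ledge.
3. engineer East, engineer North, and reactor-core North cross → the east ledge.
4. engineer East and reactor-core East cross ← the west ledge.
5. engineer East, engineer South, and engineer West cross → the east ledge.
6. reactor-core North crosses ← the west ledge.
7. reactor-core East and reactor-core North cross → the east ledge.
8. reactor-core East crosses ← the west ledge.
9. reactor-core East, reactor-core South, and reactor-core West cross → the east ledge.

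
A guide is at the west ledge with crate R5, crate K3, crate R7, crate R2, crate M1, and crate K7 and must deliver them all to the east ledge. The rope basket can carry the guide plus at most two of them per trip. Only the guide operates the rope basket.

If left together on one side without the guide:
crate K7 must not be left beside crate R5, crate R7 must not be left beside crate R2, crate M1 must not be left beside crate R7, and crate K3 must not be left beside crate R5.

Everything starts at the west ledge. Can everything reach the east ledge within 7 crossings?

Yes

Yes — this plan uses 7 crossings (≤ 7):
1. Guide goes to the east ledge with crate R5 and crate R7.
2. Guide goes back to the west ledge alone.
3. Guide goes to the east ledge with crate K3 and crate R2.
4. Guide goes back to the west ledge with crate R5 and crate R7.
5. Guide goes to the east ledge with crate K7 and crate M1.
6. Guide goes back to the west ledge alone.
7. Guide goes to the east ledge with crate R5 and crate R7.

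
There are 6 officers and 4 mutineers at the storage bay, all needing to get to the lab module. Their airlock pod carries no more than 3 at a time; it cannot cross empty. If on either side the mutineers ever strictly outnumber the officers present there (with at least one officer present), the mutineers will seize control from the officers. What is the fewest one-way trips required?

9

Counting alone: each trip to the lab module takes at most 3 across and each return brings at least 1 back, so after t trips out (and t−1 returns) at most 3t − (t−1) of the 10 are across; that first reaches 10 at t = 5, so at least 9 crossings are needed.
The plan below uses exactly 9 crossings, so it is optimal:
1. 2 mutineers → the lab module.  (the storage bay: 6O 2M; the lab module: 0O 2M)
2. 1 mutineer ← the storage bay.  (the storage bay: 6O 3M; the lab module: 0O 1M)
3. 3 mutineers → the lab module.  (the storage bay: 6O 0M; the lab module: 0O 4M)
4. 1 mutineer ← the storage bay.  (the storage bay: 6O 1M; the lab module: 0O 3M)
5. 3 officers → the lab module.  (the storage bay: 3O 1M; the lab module: 3O 3M)
6. 1 mutineer ← the storage bay.  (the storage bay: 3O 2M; the lab module: 3O 2M)
7. 1 officer and 2 mutineers → the lab module.  (the storage bay: 2O 0M; the lab module: 4O 4M)
8. 1 mutineer ← the storage bay.  (the storage bay: 2O 1M; the lab module: 4O 3M)
9. 2 officers and 1 mutineer → the lab module.  (the storage bay: 0O 0M; the lab module: 6O 4M)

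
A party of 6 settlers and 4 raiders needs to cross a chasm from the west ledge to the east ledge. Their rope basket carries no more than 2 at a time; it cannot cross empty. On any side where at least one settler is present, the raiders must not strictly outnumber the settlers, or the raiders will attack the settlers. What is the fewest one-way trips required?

17

Counting alone: each trip to the east ledge takes at most 2 across and each return brings at least 1 back, so after t trips out (and t−1 returns) at most 2t − (t−1) of the 10 are across; that first reaches 10 at t = 9, so at least 17 crossings are needed.
The plan below uses exactly 17 crossings, so it is optimal:
1. 2 raiders → the east ledge.  (the west ledge: 6S 2R; the east ledge: 0S 2R)
2. 1 raider ← the west ledge.  (the west ledge: 6S 3R; the east ledge: 0S 1R)
3. 2 raiders → the east ledge.  (the west ledge: 6S 1R; the east ledge: 0S 3R)
4. 1 raider ← the west ledge.  (the west ledge: 6S 2R; the east ledge: 0S 2R)
5. 2 settlers → the east ledge.  (the west ledge: 4S 2R; the east ledge: 2S 2R)
6. 1 raider ← the west ledge.  (the west ledge: 4S 3R; the east ledge: 2S 1R)
7. 1 settler and 1 raider → the east ledge.  (the west ledge: 3S 2R; the east ledge: 3S 2R)
8. 1 raider ← the west ledge.  (the west ledge: 3S 3R; the east ledge: 3S 1R)
9. 2 raiders → the east ledge.  (the west ledge: 3S 1R; the east ledge: 3S 3R)
10. 1 raider ← the west ledge.  (the west ledge: 3S 2R; the east ledge: 3S 2R)
11. 1 settler and 1 raider → the east ledge.  (the west ledge: 2S 1R; the east ledge: 4S 3R)
12. 1 raider ← the west ledge.  (the west ledge: 2S 2R; the east ledge: 4S 2R)
13. 2 raiders → the east ledge.  (the west ledge: 2S 0R; the east ledge: 4S 4R)
14. 1 raider ← the west ledge.  (the west ledge: 2S 1R; the east ledge: 4S 3R)
15. 1 settler and 1 raider → the east ledge.  (the west ledge: 1S 0R; the east ledge: 5S 4R)
16. 1 raider ← the west ledge.  (the west ledge: 1S 1R; the east ledge: 5S 3R)
17. 1 settler and 1 raider → the east ledge.  (the west ledge: 0S 0R; the east ledge: 6S 4R)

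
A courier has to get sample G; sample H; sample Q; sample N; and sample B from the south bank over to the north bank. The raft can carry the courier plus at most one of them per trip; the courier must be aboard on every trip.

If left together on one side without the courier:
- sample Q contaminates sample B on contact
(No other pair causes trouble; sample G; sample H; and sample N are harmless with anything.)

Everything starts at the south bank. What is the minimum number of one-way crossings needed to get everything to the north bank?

9

Counting alone: the courier can take at most 1 across per trip to the north bank, so moving all 5 needs at least 5 loaded trips out, with a return between consecutive ones — at least 9 crossings.
The plan below uses exactly 9 crossings, so it is optimal:
1. Courier goes to the north bank with sample Q.  [the south bank: sample B, sample G, sample H, sample N | the north bank: sample Q]
2. Courier goes back to the south bank alone.  [the south bank: sample B, sample G, sample H, sample N | the north bank: sample Q]
3. Courier goes to the north bank with sample G.  [the south bank: sample B, sample H, sample N | the north bank: sample G, sample Q]
4. Courier goes back to the south bank alone.  [the south bank: sample B, sample H, sample N | the north bank: sample G, sample Q]
5. Courier goes to the north bank with sample H.  [the south bank: sample B, sample N | the north bank: sample G, sample H, sample Q]
6. Courier goes back to the south bank alone.  [the south bank: sample B, sample N | the north bank: sample G, sample H, sample Q]
7. Courier goes to the north bank with sample N.  [the south bank: sample B | the north bank: sample G, sample H, sample N, sample Q]
8. Courier goes back to the south bank alone.  [the south bank: sample B | the north bank: sample G, sample H, sample N, sample Q]
9. Courier goes to the north bank with sample B.  [the south bank: — | the north bank: sample B, sample G, sample H, sample N, sample Q]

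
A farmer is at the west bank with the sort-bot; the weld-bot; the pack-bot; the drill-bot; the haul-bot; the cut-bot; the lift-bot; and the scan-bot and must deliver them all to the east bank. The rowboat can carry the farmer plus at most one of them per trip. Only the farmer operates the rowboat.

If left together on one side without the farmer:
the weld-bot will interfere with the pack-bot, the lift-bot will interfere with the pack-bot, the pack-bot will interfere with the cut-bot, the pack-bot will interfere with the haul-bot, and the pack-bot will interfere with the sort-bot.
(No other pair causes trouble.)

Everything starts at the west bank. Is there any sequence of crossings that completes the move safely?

Following every safe sequence of crossings from the start, the most of the 8 that can be at the east bank as the rowboat arrives there on crossings 1, 3, 5, 7 is 1, 2, 3, 4 respectively; the best ever achieved is 4 of 8.
From crossing 9 on, no configuration arises that was not already reachable earlier: only 52 distinct safe configurations (who is on which side, and where the rowboat is) can ever be reached, none of them has everyone across, and every continuation just revisits them. So no valid plan exists.

No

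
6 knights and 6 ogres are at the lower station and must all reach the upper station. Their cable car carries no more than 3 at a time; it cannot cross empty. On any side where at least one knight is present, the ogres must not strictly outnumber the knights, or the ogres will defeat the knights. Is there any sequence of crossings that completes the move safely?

Following every safe sequence of crossings from the start, the most of the 12 that can be at the upper station as the cable car arrives there on crossings 1, 3, 5 is 3, 5, 6 respectively; the best ever achieved is 6 of 12.
From crossing 7 on, no configuration arises that was not already reachable earlier: only 17 distinct safe configurations (who is on which side, and where the cable car is) can ever be reached, none of them has everyone across, and every continuation just revisits them. They are: 0 knights + 0 ogres across (cable car back at the start); 0 knights + 1 ogre across (cable car there); 0 knights + 1 ogre across (cable car back at the start); 0 knights + 2 ogres across (cable car there); 0 knights + 2 ogres across (cable car back at the start); 0 knights + 3 ogres across (cable car there); 0 knights + 3 ogres across (cable car back at the start); 0 knights + 4 ogres across (cable car there); 0 knights + 4 ogres across (cable car back at the start); 0 knights + 5 ogres across (cable car there); 0 knights + 5 ogres across (cable car back at the start); 0 knights + 6 ogres across (cable car there); 1 knight + 1 ogre across (cable car there); 1 knight + 1 ogre across (cable car back at the start); 2 knights + 2 ogres across (cable car there); 2 knights + 2 ogres across (cable car back at the start); 3 knights + 3 ogres across (cable car there). So no valid plan exists.

No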